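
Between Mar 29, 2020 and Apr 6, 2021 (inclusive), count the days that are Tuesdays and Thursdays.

107

Mar 29, 2020 is a Sunday.
From Mar 29, 2020 to Apr 6, 2021 is 374 days inclusive.
374 = 7 × 53 + 3, so there are 53 full weeks plus 3 extra days.
Each full week contributes 2 days from the set (Tue, Thu): 53 × 2 = 106.
The 3 extra days are Sun, Mon, Tue — 1 of them qualifies.
Total: 106 + 1 = 107.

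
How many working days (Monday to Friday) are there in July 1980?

July 1, 1980 is a Tuesday.
The range spans 31 days (inclusive of both endpoints).
31 = 7 × 4 + 3, so there are 4 full weeks plus 3 extra days.
Each full week contributes 5 weekdays (Mon–Fri): 4 × 5 = 20.
The 3 extra days are Tue, Wed, Thu — 3 of them qualify.
Total: 20 + 3 = 23.

23 weekdays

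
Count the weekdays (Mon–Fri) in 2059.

261 weekdays

1 January 2059 is a Wednesday.
The range spans 365 days (inclusive of both endpoints).
365 = 7 × 52 + 1, so there are 52 full weeks plus 1 extra day.
Each full week contributes 5 weekdays (Mon–Fri): 52 × 5 = 260.
The 1 extra day is Wednesday — 1 of them qualifies.
Total: 260 + 1 = 261.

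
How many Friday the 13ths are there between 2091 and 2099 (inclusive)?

Friday-the-13ths by year:
2091: Apr, Jul
2092: Jun
2093: Feb, Mar, Nov
2094: Aug
2095: May
2096: Jan, Apr, Jul
2097: Sep, Dec
2098: Jun
2099: Feb, Mar, Nov

17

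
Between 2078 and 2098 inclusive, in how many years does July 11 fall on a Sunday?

3

Day of week of July 11 in each year:
2078: Mon, 2079: Tue, 2080: Thu, 2081: Fri, 2082: Sat, 2083: Sun ✓, 2084: Tue, 2085: Wed, 2086: Thu, 2087: Fri, 2088: Sun ✓, 2089: Mon, 2090: Tue, 2091: Wed, 2092: Fri, 2093: Sat, 2094: Sun ✓, 2095: Mon, 2096: Wed, 2097: Thu, 2098: Fri
Sundays: 2083, 2088, 2094.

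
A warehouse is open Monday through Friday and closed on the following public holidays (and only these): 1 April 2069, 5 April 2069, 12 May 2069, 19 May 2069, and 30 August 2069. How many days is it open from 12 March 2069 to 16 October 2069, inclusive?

154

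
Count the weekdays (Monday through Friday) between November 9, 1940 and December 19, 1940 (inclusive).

29

November 9, 1940 is a Saturday.
That's 41 days from start to end, counting both.
41 = 7 × 5 + 6, so there are 5 full weeks plus 6 extra days.
Each full week contributes 5 weekdays (Mon–Fri): 5 × 5 = 25.
The 6 extra days are Saturday, Sunday, Monday, Tuesday, Wednesday, Thursday — 4 of them qualify.
Total: 25 + 4 = 29.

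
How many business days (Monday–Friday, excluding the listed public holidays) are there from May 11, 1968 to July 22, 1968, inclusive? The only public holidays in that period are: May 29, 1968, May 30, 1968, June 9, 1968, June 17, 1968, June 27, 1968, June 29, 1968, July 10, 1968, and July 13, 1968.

May 11, 1968 is a Saturday.
The range spans 73 days (inclusive of both endpoints).
73 = 7 × 10 + 3, so there are 10 full weeks plus 3 extra days.
Each full week contributes 5 weekdays (Mon–Fri): 10 × 5 = 50.
The 3 extra days are Sat, Sun, Mon — 1 of them qualifies.
Total: 50 + 1 = 51.
Holidays: May 29, 1968 (Wed); May 30, 1968 (Thu); June 9, 1968 (Sun); June 17, 1968 (Mon); June 27, 1968 (Thu); June 29, 1968 (Sat); July 10, 1968 (Wed); July 13, 1968 (Sat).
5 of the 8 holidays fall on weekdays; the rest are weekends and were already excluded.
Business days: 51 − 5 = 46.

46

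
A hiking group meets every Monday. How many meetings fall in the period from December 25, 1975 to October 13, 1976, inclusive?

December 25, 1975 is a Thursday.
The range spans 294 days (inclusive of both endpoints).
294 = 7 × 42, so the span is exactly 42 full weeks.
Each full week contributes one Monday: 42 so far.

42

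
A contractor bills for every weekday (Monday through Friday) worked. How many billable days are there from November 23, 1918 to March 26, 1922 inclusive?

870 weekdays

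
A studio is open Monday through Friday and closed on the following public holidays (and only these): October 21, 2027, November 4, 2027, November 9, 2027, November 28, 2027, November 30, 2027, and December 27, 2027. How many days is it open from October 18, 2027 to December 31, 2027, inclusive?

October 18, 2027 is a Monday.
From October 18, 2027 to December 31, 2027 is 75 days inclusive.
75 = 7 × 10 + 5, so there are 10 full weeks plus 5 extra days.
Each full week contributes 5 weekdays (Mon–Fri): 10 × 5 = 50.
The 5 extra days are Mon, Tue, Wed, Thu, Fri — 5 of them qualify.
Total: 50 + 5 = 55.
Holidays: October 21, 2027 (Thu); November 4, 2027 (Thu); November 9, 2027 (Tue); November 28, 2027 (Sun); November 30, 2027 (Tue); December 27, 2027 (Mon).
5 of the 6 holidays fall on weekdays; the rest are weekends and were already excluded.
Business days: 55 − 5 = 50.

50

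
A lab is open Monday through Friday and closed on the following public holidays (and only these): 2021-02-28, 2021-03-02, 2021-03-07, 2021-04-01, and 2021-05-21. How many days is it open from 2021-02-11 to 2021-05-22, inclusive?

2021-02-11 is a Thursday.
That's 101 days from start to end, counting both.
101 = 7 × 14 + 3, so there are 14 full weeks plus 3 extra days.
Each full week contributes 5 weekdays (Mon–Fri): 14 × 5 = 70.
The 3 extra days are Thursday, Friday, Saturday — 2 of them qualify.
Total: 70 + 2 = 72.
Holidays: 2021-02-28 (Sun); 2021-03-02 (Tue); 2021-03-07 (Sun); 2021-04-01 (Thu); 2021-05-21 (Fri).
3 of the 5 holidays fall on weekdays; the rest are weekends and were already excluded.
Business days: 72 − 3 = 69.

69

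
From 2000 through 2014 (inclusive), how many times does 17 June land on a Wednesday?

Day of week of June 17 in each year:
2000: Sat, 2001: Sun, 2002: Mon, 2003: Tue, 2004: Thu, 2005: Fri, 2006: Sat, 2007: Sun, 2008: Tue, 2009: Wed ✓, 2010: Thu, 2011: Fri, 2012: Sun, 2013: Mon, 2014: Tue
Wednesdays: 2009.

1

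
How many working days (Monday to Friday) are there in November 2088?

1 November 2088 is a Monday.
From 1 November 2088 to 30 November 2088 is 30 days inclusive.
30 = 7 × 4 + 2, so there are 4 full weeks plus 2 extra days.
Each full week contributes 5 weekdays (Mon–Fri): 4 × 5 = 20.
The 2 extra days are Mon, Tue — 2 of them qualify.
Total: 20 + 2 = 22.

22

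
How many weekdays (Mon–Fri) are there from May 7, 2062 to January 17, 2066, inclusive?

May 7, 2062 is a Sunday.
That's 1352 days from start to end, counting both.
1352 = 7 × 193 + 1, so there are 193 full weeks plus 1 extra day.
Each full week contributes 5 weekdays (Mon–Fri): 193 × 5 = 965.
The 1 extra day is Sun — none qualify.
Total: 965 + 0 = 965.

965 weekdays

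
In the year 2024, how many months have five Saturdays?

A month has five Saturdays exactly when Saturday falls within its first (length − 28) days.
Jan: 31 days, starts Mon → 5 of Mon, Tue, Wed
Feb: 29 days, starts Thu → 5 of Thu
Mar: 31 days, starts Fri → 5 of Fri, Sat, Sun ✓
Apr: 30 days, starts Mon → 5 of Mon, Tue
May: 31 days, starts Wed → 5 of Wed, Thu, Fri
Jun: 30 days, starts Sat → 5 of Sat, Sun ✓
Jul: 31 days, starts Mon → 5 of Mon, Tue, Wed
Aug: 31 days, starts Thu → 5 of Thu, Fri, Sat ✓
Sep: 30 days, starts Sun → 5 of Sun, Mon
Oct: 31 days, starts Tue → 5 of Tue, Wed, Thu
Nov: 30 days, starts Fri → 5 of Fri, Sat ✓
Dec: 31 days, starts Sun → 5 of Sun, Mon, Tue
Months with five Saturdays: Mar, Jun, Aug, Nov.

4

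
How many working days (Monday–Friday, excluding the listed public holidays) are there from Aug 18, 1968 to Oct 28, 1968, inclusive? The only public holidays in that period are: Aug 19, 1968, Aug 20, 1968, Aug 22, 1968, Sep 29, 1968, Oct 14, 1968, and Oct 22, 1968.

46 working days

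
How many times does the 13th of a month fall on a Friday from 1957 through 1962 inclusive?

11

Friday-the-13ths by year:
1957: Sep, Dec
1958: Jun
1959: Feb, Mar, Nov
1960: May
1961: Jan, Oct
1962: Apr, Jul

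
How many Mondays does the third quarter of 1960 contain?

13

1 July 1960 is a Friday.
That's 92 days from start to end, counting both.
92 = 7 × 13 + 1, so there are 13 full weeks plus 1 extra day.
Each full week contributes one Monday: 13 so far.
The 1 extra day is Fri — none qualify.
Total: 13 + 0 = 13.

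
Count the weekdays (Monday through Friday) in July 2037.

Jul 1, 2037 is a Wednesday.
The range spans 31 days (inclusive of both endpoints).
31 = 7 × 4 + 3, so there are 4 full weeks plus 3 extra days.
Each full week contributes 5 weekdays (Mon–Fri): 4 × 5 = 20.
The 3 extra days are Wednesday, Thursday, Friday — 3 of them qualify.
Total: 20 + 3 = 23.

23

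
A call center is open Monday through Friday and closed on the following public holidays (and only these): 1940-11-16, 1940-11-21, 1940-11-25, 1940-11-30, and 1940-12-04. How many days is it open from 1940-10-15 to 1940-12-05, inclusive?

35 business days

1940-10-15 is a Tuesday.
That's 52 days from start to end, counting both.
52 = 7 × 7 + 3, so there are 7 full weeks plus 3 extra days.
Each full week contributes 5 weekdays (Mon–Fri): 7 × 5 = 35.
The 3 extra days are Tuesday, Wednesday, Thursday — 3 of them qualify.
Total: 35 + 3 = 38.
Holidays: 1940-11-16 (Sat); 1940-11-21 (Thu); 1940-11-25 (Mon); 1940-11-30 (Sat); 1940-12-04 (Wed).
3 of the 5 holidays fall on weekdays; the rest are weekends and were already excluded.
Business days: 38 − 3 = 35.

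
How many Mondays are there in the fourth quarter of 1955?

13

Oct 1, 1955 is a Saturday.
The range spans 92 days (inclusive of both endpoints).
92 = 7 × 13 + 1, so there are 13 full weeks plus 1 extra day.
Each full week contributes one Monday: 13 so far.
The 1 extra day is Sat — none qualify.
Total: 13 + 0 = 13.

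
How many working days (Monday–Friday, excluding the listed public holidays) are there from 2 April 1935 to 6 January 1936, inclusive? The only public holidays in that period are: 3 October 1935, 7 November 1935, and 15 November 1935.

197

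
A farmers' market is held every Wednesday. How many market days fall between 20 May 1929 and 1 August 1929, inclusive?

11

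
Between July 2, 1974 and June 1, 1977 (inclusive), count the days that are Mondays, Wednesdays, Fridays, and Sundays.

July 2, 1974 is a Tuesday.
The range spans 1066 days (inclusive of both endpoints).
1066 = 7 × 152 + 2, so there are 152 full weeks plus 2 extra days.
Each full week contributes 4 days from the set (Mon, Wed, Fri, Sun): 152 × 4 = 608.
The 2 extra days are Tuesday, Wednesday — 1 of them qualifies.
Total: 608 + 1 = 609.

609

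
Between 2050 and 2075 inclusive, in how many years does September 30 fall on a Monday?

4

Day of week of September 30 in each year:
2050: Fri, 2051: Sat, 2052: Mon ✓, 2053: Tue, 2054: Wed, 2055: Thu, 2056: Sat, 2057: Sun, 2058: Mon ✓, 2059: Tue, 2060: Thu, 2061: Fri, 2062: Sat, 2063: Sun, 2064: Tue, 2065: Wed, 2066: Thu, 2067: Fri, 2068: Sun, 2069: Mon ✓, 2070: Tue, 2071: Wed, 2072: Fri, 2073: Sat, 2074: Sun, 2075: Mon ✓
Mondays: 2052, 2058, 2069, 2075.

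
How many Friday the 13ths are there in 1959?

The 13th falls on a Friday when the month's 13th has weekday Fri.
Jan 13 is Tue; Feb 13 is Fri ✓; Mar 13 is Fri ✓; Apr 13 is Mon; May 13 is Wed; Jun 13 is Sat; Jul 13 is Mon; Aug 13 is Thu; Sep 13 is Sun; Oct 13 is Tue; Nov 13 is Fri ✓; Dec 13 is Sun.
Friday the 13ths: Feb, Mar, Nov.

3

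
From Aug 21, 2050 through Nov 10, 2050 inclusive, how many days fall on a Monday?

12

Aug 21, 2050 is a Sunday.
That's 82 days from start to end, counting both.
82 = 7 × 11 + 5, so there are 11 full weeks plus 5 extra days.
Each full week contributes one Monday: 11 so far.
The 5 extra days are Sunday, Monday, Tuesday, Wednesday, Thursday — 1 of them qualifies.
Total: 11 + 1 = 12.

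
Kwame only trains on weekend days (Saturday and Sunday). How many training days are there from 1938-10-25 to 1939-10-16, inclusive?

102

1938-10-25 is a Tuesday.
From 1938-10-25 to 1939-10-16 is 357 days inclusive.
357 = 7 × 51, so the span is exactly 51 full weeks.
Each full week contributes 2 weekend days (Sat, Sun): 51 × 2 = 102.
Total: 102.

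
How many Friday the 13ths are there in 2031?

1

The 13th falls on a Friday when the month's 13th has weekday Fri.
Jan 13 is Mon; Feb 13 is Thu; Mar 13 is Thu; Apr 13 is Sun; May 13 is Tue; Jun 13 is Fri ✓; Jul 13 is Sun; Aug 13 is Wed; Sep 13 is Sat; Oct 13 is Mon; Nov 13 is Thu; Dec 13 is Sat.
Friday the 13ths: Jun.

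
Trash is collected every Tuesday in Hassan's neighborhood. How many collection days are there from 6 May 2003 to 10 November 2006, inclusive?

6 May 2003 is a Tuesday.
From 6 May 2003 to 10 November 2006 is 1285 days inclusive.
1285 = 7 × 183 + 4, so there are 183 full weeks plus 4 extra days.
Each full week contributes one Tuesday: 183 so far.
The 4 extra days are Tue, Wed, Thu, Fri — 1 of them qualifies.
Total: 183 + 1 = 184.

184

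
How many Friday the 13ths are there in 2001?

2

The 13th falls on a Friday when the month's 13th has weekday Fri.
Jan 13 is Sat; Feb 13 is Tue; Mar 13 is Tue; Apr 13 is Fri ✓; May 13 is Sun; Jun 13 is Wed; Jul 13 is Fri ✓; Aug 13 is Mon; Sep 13 is Thu; Oct 13 is Sat; Nov 13 is Tue; Dec 13 is Thu.
Friday the 13ths: Apr, Jul.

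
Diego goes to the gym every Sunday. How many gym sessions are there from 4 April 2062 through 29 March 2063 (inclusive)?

51 Sundays

4 April 2062 is a Tuesday.
The range spans 360 days (inclusive of both endpoints).
360 = 7 × 51 + 3, so there are 51 full weeks plus 3 extra days.
Each full week contributes one Sunday: 51 so far.
The 3 extra days are Tue, Wed, Thu — none qualify.
Total: 51 + 0 = 51.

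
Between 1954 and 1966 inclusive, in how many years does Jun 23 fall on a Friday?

Day of week of June 23 in each year:
1954: Wed, 1955: Thu, 1956: Sat, 1957: Sun, 1958: Mon, 1959: Tue, 1960: Thu, 1961: Fri ✓, 1962: Sat, 1963: Sun, 1964: Tue, 1965: Wed, 1966: Thu
Fridays: 1961.

1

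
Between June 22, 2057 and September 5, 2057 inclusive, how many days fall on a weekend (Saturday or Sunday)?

22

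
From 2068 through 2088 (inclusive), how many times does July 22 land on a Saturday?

3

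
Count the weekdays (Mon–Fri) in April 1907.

22

1907-04-01 is a Monday.
The range spans 30 days (inclusive of both endpoints).
30 = 7 × 4 + 2, so there are 4 full weeks plus 2 extra days.
Each full week contributes 5 weekdays (Mon–Fri): 4 × 5 = 20.
The 2 extra days are Mon, Tue — 2 of them qualify.
Total: 20 + 2 = 22.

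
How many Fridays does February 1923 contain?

February 1, 1923 is a Thursday.
That's 28 days from start to end, counting both.
28 = 7 × 4, so the span is exactly 4 full weeks.
Each full week contributes one Friday: 4 so far.

4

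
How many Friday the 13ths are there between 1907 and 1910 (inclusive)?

6

Friday-the-13ths by year:
1907: Sep, Dec
1908: Mar, Nov
1909: Aug
1910: May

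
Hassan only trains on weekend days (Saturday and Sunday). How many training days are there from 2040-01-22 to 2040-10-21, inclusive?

79

2040-01-22 is a Sunday.
From 2040-01-22 to 2040-10-21 is 274 days inclusive.
274 = 7 × 39 + 1, so there are 39 full weeks plus 1 extra day.
Each full week contributes 2 weekend days (Sat, Sun): 39 × 2 = 78.
The 1 extra day is Sunday — 1 of them qualifies.
Total: 78 + 1 = 79.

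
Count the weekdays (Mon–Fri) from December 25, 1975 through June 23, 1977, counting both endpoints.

391

December 25, 1975 is a Thursday.
From December 25, 1975 to June 23, 1977 is 547 days inclusive.
547 = 7 × 78 + 1, so there are 78 full weeks plus 1 extra day.
Each full week contributes 5 weekdays (Mon–Fri): 78 × 5 = 390.
The 1 extra day is Thursday — 1 of them qualifies.
Total: 390 + 1 = 391.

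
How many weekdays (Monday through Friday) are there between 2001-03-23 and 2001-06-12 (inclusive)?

58

2001-03-23 is a Friday.
The range spans 82 days (inclusive of both endpoints).
82 = 7 × 11 + 5, so there are 11 full weeks plus 5 extra days.
Each full week contributes 5 weekdays (Mon–Fri): 11 × 5 = 55.
The 5 extra days are Fri, Sat, Sun, Mon, Tue — 3 of them qualify.
Total: 55 + 3 = 58.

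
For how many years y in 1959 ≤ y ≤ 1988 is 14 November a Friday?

4

Day of week of November 14 in each year:
1959: Sat, 1960: Mon, 1961: Tue, 1962: Wed, 1963: Thu, 1964: Sat, 1965: Sun, 1966: Mon, 1967: Tue, 1968: Thu, 1969: Fri ✓, 1970: Sat, 1971: Sun, 1972: Tue, 1973: Wed, 1974: Thu, 1975: Fri ✓, 1976: Sun, 1977: Mon, 1978: Tue, 1979: Wed, 1980: Fri ✓, 1981: Sat, 1982: Sun, 1983: Mon, 1984: Wed, 1985: Thu, 1986: Fri ✓, 1987: Sat, 1988: Mon
Fridays: 1969, 1975, 1980, 1986.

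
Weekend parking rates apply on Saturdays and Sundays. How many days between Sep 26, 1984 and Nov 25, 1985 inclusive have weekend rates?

122

Sep 26, 1984 is a Wednesday.
That's 426 days from start to end, counting both.
426 = 7 × 60 + 6, so there are 60 full weeks plus 6 extra days.
Each full week contributes 2 weekend days (Sat, Sun): 60 × 2 = 120.
The 6 extra days are Wed, Thu, Fri, Sat, Sun, Mon — 2 of them qualify.
Total: 120 + 2 = 122.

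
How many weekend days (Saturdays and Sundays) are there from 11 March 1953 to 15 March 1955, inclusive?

210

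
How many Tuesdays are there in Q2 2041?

13

1 April 2041 is a Monday.
From 1 April 2041 to 30 June 2041 is 91 days inclusive.
91 = 7 × 13, so the span is exactly 13 full weeks.
Each full week contributes one Tuesday: 13 so far.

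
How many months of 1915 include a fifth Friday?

A month has five Fridays exactly when Friday falls within its first (length − 28) days.
Jan: 31 days, starts Fri → 5 of Fri, Sat, Sun ✓
Feb: 28 days, starts Mon → 5 of (none)
Mar: 31 days, starts Mon → 5 of Mon, Tue, Wed
Apr: 30 days, starts Thu → 5 of Thu, Fri ✓
May: 31 days, starts Sat → 5 of Sat, Sun, Mon
Jun: 30 days, starts Tue → 5 of Tue, Wed
Jul: 31 days, starts Thu → 5 of Thu, Fri, Sat ✓
Aug: 31 days, starts Sun → 5 of Sun, Mon, Tue
Sep: 30 days, starts Wed → 5 of Wed, Thu
Oct: 31 days, starts Fri → 5 of Fri, Sat, Sun ✓
Nov: 30 days, starts Mon → 5 of Mon, Tue
Dec: 31 days, starts Wed → 5 of Wed, Thu, Fri ✓
Months with five Fridays: Jan, Apr, Jul, Oct, Dec.

5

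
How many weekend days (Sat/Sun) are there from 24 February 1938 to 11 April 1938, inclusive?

24 February 1938 is a Thursday.
From 24 February 1938 to 11 April 1938 is 47 days inclusive.
47 = 7 × 6 + 5, so there are 6 full weeks plus 5 extra days.
Each full week contributes 2 weekend days (Sat, Sun): 6 × 2 = 12.
The 5 extra days are Thu, Fri, Sat, Sun, Mon — 2 of them qualify.
Total: 12 + 2 = 14.

14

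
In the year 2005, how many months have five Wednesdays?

A month has five Wednesdays exactly when Wednesday falls within its first (length − 28) days.
Jan: 31 days, starts Sat → 5 of Sat, Sun, Mon
Feb: 28 days, starts Tue → 5 of (none)
Mar: 31 days, starts Tue → 5 of Tue, Wed, Thu ✓
Apr: 30 days, starts Fri → 5 of Fri, Sat
May: 31 days, starts Sun → 5 of Sun, Mon, Tue
Jun: 30 days, starts Wed → 5 of Wed, Thu ✓
Jul: 31 days, starts Fri → 5 of Fri, Sat, Sun
Aug: 31 days, starts Mon → 5 of Mon, Tue, Wed ✓
Sep: 30 days, starts Thu → 5 of Thu, Fri
Oct: 31 days, starts Sat → 5 of Sat, Sun, Mon
Nov: 30 days, starts Tue → 5 of Tue, Wed ✓
Dec: 31 days, starts Thu → 5 of Thu, Fri, Sat
Months with five Wednesdays: Mar, Jun, Aug, Nov.

4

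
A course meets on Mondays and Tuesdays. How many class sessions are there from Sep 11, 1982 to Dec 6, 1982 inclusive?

Sep 11, 1982 is a Saturday.
That's 87 days from start to end, counting both.
87 = 7 × 12 + 3, so there are 12 full weeks plus 3 extra days.
Each full week contributes 2 days from the set (Mon, Tue): 12 × 2 = 24.
The 3 extra days are Sat, Sun, Mon — 1 of them qualifies.
Total: 24 + 1 = 25.

25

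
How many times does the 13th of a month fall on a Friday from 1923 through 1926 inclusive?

7

Friday-the-13ths by year:
1923: Apr, Jul
1924: Jun
1925: Feb, Mar, Nov
1926: Aug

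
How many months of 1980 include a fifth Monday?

4

A month has five Mondays exactly when Monday falls within its first (length − 28) days.
Jan: 31 days, starts Tue → 5 of Tue, Wed, Thu
Feb: 29 days, starts Fri → 5 of Fri
Mar: 31 days, starts Sat → 5 of Sat, Sun, Mon ✓
Apr: 30 days, starts Tue → 5 of Tue, Wed
May: 31 days, starts Thu → 5 of Thu, Fri, Sat
Jun: 30 days, starts Sun → 5 of Sun, Mon ✓
Jul: 31 days, starts Tue → 5 of Tue, Wed, Thu
Aug: 31 days, starts Fri → 5 of Fri, Sat, Sun
Sep: 30 days, starts Mon → 5 of Mon, Tue ✓
Oct: 31 days, starts Wed → 5 of Wed, Thu, Fri
Nov: 30 days, starts Sat → 5 of Sat, Sun
Dec: 31 days, starts Mon → 5 of Mon, Tue, Wed ✓
Months with five Mondays: Mar, Jun, Sep, Dec.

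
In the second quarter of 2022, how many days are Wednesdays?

Apr 1, 2022 is a Friday.
From Apr 1, 2022 to Jun 30, 2022 is 91 days inclusive.
91 = 7 × 13, so the span is exactly 13 full weeks.
Each full week contributes one Wednesday: 13 so far.
Total: 13.

13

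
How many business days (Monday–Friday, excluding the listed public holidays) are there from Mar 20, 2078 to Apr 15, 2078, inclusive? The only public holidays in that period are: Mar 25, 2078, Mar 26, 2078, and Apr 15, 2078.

18 business days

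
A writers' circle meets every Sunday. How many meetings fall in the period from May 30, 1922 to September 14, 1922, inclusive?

May 30, 1922 is a Tuesday.
From May 30, 1922 to September 14, 1922 is 108 days inclusive.
108 = 7 × 15 + 3, so there are 15 full weeks plus 3 extra days.
Each full week contributes one Sunday: 15 so far.
The 3 extra days are Tue, Wed, Thu — none qualify.
Total: 15 + 0 = 15.

15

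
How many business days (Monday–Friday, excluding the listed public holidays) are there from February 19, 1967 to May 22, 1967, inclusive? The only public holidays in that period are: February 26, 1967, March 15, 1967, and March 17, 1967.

64 business days

February 19, 1967 is a Sunday.
From February 19, 1967 to May 22, 1967 is 93 days inclusive.
93 = 7 × 13 + 2, so there are 13 full weeks plus 2 extra days.
Each full week contributes 5 weekdays (Mon–Fri): 13 × 5 = 65.
The 2 extra days are Sun, Mon — 1 of them qualifies.
Total: 65 + 1 = 66.
Holidays: February 26, 1967 (Sun); March 15, 1967 (Wed); March 17, 1967 (Fri).
2 of the 3 holidays fall on weekdays; the rest are weekends and were already excluded.
Business days: 66 − 2 = 64.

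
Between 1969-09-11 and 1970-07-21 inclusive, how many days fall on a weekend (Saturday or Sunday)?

90

1969-09-11 is a Thursday.
That's 314 days from start to end, counting both.
314 = 7 × 44 + 6, so there are 44 full weeks plus 6 extra days.
Each full week contributes 2 weekend days (Sat, Sun): 44 × 2 = 88.
The 6 extra days are Thursday, Friday, Saturday, Sunday, Monday, Tuesday — 2 of them qualify.
Total: 88 + 2 = 90.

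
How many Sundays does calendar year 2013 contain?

52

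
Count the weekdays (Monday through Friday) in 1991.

Jan 1, 1991 is a Tuesday.
That's 365 days from start to end, counting both.
365 = 7 × 52 + 1, so there are 52 full weeks plus 1 extra day.
Each full week contributes 5 weekdays (Mon–Fri): 52 × 5 = 260.
The 1 extra day is Tue — 1 of them qualifies.
Total: 260 + 1 = 261.

261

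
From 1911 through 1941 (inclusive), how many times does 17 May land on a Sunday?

4

Day of week of May 17 in each year:
1911: Wed, 1912: Fri, 1913: Sat, 1914: Sun ✓, 1915: Mon, 1916: Wed, 1917: Thu, 1918: Fri, 1919: Sat, 1920: Mon, 1921: Tue, 1922: Wed, 1923: Thu, 1924: Sat, 1925: Sun ✓, 1926: Mon, 1927: Tue, 1928: Thu, 1929: Fri, 1930: Sat, 1931: Sun ✓, 1932: Tue, 1933: Wed, 1934: Thu, 1935: Fri, 1936: Sun ✓, 1937: Mon, 1938: Tue, 1939: Wed, 1940: Fri, 1941: Sat
Sundays: 1914, 1925, 1931, 1936.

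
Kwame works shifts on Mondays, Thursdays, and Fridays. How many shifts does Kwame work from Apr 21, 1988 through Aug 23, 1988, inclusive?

Apr 21, 1988 is a Thursday.
From Apr 21, 1988 to Aug 23, 1988 is 125 days inclusive.
125 = 7 × 17 + 6, so there are 17 full weeks plus 6 extra days.
Each full week contributes 3 days from the set (Mon, Thu, Fri): 17 × 3 = 51.
The 6 extra days are Thursday, Friday, Saturday, Sunday, Monday, Tuesday — 3 of them qualify.
Total: 51 + 3 = 54.

54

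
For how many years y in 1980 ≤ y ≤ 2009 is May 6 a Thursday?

4

Day of week of May 6 in each year:
1980: Tue, 1981: Wed, 1982: Thu ✓, 1983: Fri, 1984: Sun, 1985: Mon, 1986: Tue, 1987: Wed, 1988: Fri, 1989: Sat, 1990: Sun, 1991: Mon, 1992: Wed, 1993: Thu ✓, 1994: Fri, 1995: Sat, 1996: Mon, 1997: Tue, 1998: Wed, 1999: Thu ✓, 2000: Sat, 2001: Sun, 2002: Mon, 2003: Tue, 2004: Thu ✓, 2005: Fri, 2006: Sat, 2007: Sun, 2008: Tue, 2009: Wed
Thursdays: 1982, 1993, 1999, 2004.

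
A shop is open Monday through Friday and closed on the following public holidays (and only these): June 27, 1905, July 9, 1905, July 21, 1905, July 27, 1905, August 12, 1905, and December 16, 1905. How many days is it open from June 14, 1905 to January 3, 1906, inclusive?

June 14, 1905 is a Wednesday.
From June 14, 1905 to January 3, 1906 is 204 days inclusive.
204 = 7 × 29 + 1, so there are 29 full weeks plus 1 extra day.
Each full week contributes 5 weekdays (Mon–Fri): 29 × 5 = 145.
The 1 extra day is Wed — 1 of them qualifies.
Total: 145 + 1 = 146.
Holidays: June 27, 1905 (Tue); July 9, 1905 (Sun); July 21, 1905 (Fri); July 27, 1905 (Thu); August 12, 1905 (Sat); December 16, 1905 (Sat).
3 of the 6 holidays fall on weekdays; the rest are weekends and were already excluded.
Business days: 146 − 3 = 143.

143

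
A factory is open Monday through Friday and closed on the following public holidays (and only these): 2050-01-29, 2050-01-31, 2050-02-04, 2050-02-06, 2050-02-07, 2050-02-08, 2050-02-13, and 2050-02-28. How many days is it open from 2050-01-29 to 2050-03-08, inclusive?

2050-01-29 is a Saturday.
That's 39 days from start to end, counting both.
39 = 7 × 5 + 4, so there are 5 full weeks plus 4 extra days.
Each full week contributes 5 weekdays (Mon–Fri): 5 × 5 = 25.
The 4 extra days are Sat, Sun, Mon, Tue — 2 of them qualify.
Total: 25 + 2 = 27.
Holidays: 2050-01-29 (Sat); 2050-01-31 (Mon); 2050-02-04 (Fri); 2050-02-06 (Sun); 2050-02-07 (Mon); 2050-02-08 (Tue); 2050-02-13 (Sun); 2050-02-28 (Mon).
5 of the 8 holidays fall on weekdays; the rest are weekends and were already excluded.
Business days: 27 − 5 = 22.

22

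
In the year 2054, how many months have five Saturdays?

4

A month has five Saturdays exactly when Saturday falls within its first (length − 28) days.
Jan: 31 days, starts Thu → 5 of Thu, Fri, Sat ✓
Feb: 28 days, starts Sun → 5 of (none)
Mar: 31 days, starts Sun → 5 of Sun, Mon, Tue
Apr: 30 days, starts Wed → 5 of Wed, Thu
May: 31 days, starts Fri → 5 of Fri, Sat, Sun ✓
Jun: 30 days, starts Mon → 5 of Mon, Tue
Jul: 31 days, starts Wed → 5 of Wed, Thu, Fri
Aug: 31 days, starts Sat → 5 of Sat, Sun, Mon ✓
Sep: 30 days, starts Tue → 5 of Tue, Wed
Oct: 31 days, starts Thu → 5 of Thu, Fri, Sat ✓
Nov: 30 days, starts Sun → 5 of Sun, Mon
Dec: 31 days, starts Tue → 5 of Tue, Wed, Thu
Months with five Saturdays: Jan, May, Aug, Oct.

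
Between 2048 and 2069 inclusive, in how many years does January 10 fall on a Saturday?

3

Day of week of January 10 in each year:
2048: Fri, 2049: Sun, 2050: Mon, 2051: Tue, 2052: Wed, 2053: Fri, 2054: Sat ✓, 2055: Sun, 2056: Mon, 2057: Wed, 2058: Thu, 2059: Fri, 2060: Sat ✓, 2061: Mon, 2062: Tue, 2063: Wed, 2064: Thu, 2065: Sat ✓, 2066: Sun, 2067: Mon, 2068: Tue, 2069: Thu
Saturdays: 2054, 2060, 2065.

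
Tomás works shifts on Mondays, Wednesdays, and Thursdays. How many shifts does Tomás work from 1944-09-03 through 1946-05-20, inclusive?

1944-09-03 is a Sunday.
From 1944-09-03 to 1946-05-20 is 625 days inclusive.
625 = 7 × 89 + 2, so there are 89 full weeks plus 2 extra days.
Each full week contributes 3 days from the set (Mon, Wed, Thu): 89 × 3 = 267.
The 2 extra days are Sunday, Monday — 1 of them qualifies.
Total: 267 + 1 = 268.

268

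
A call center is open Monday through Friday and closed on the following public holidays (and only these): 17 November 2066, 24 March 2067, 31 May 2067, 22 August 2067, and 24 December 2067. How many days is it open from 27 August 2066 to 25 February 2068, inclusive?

387 working days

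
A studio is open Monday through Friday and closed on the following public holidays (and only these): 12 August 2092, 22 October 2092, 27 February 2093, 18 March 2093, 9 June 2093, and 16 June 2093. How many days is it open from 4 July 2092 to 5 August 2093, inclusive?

4 July 2092 is a Friday.
The range spans 398 days (inclusive of both endpoints).
398 = 7 × 56 + 6, so there are 56 full weeks plus 6 extra days.
Each full week contributes 5 weekdays (Mon–Fri): 56 × 5 = 280.
The 6 extra days are Fri, Sat, Sun, Mon, Tue, Wed — 4 of them qualify.
Total: 280 + 4 = 284.
Holidays: 12 August 2092 (Tue); 22 October 2092 (Wed); 27 February 2093 (Fri); 18 March 2093 (Wed); 9 June 2093 (Tue); 16 June 2093 (Tue).
All 6 holidays fall on weekdays, so subtract 6.
Business days: 284 − 6 = 278.

278 working days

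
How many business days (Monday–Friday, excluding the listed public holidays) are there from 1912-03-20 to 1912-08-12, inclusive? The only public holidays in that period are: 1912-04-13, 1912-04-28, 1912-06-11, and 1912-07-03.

1912-03-20 is a Wednesday.
That's 146 days from start to end, counting both.
146 = 7 × 20 + 6, so there are 20 full weeks plus 6 extra days.
Each full week contributes 5 weekdays (Mon–Fri): 20 × 5 = 100.
The 6 extra days are Wed, Thu, Fri, Sat, Sun, Mon — 4 of them qualify.
Total: 100 + 4 = 104.
Holidays: 1912-04-13 (Sat); 1912-04-28 (Sun); 1912-06-11 (Tue); 1912-07-03 (Wed).
2 of the 4 holidays fall on weekdays; the rest are weekends and were already excluded.
Business days: 104 − 2 = 102.

102 business days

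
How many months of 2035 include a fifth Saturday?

4

A month has five Saturdays exactly when Saturday falls within its first (length − 28) days.
Jan: 31 days, starts Mon → 5 of Mon, Tue, Wed
Feb: 28 days, starts Thu → 5 of (none)
Mar: 31 days, starts Thu → 5 of Thu, Fri, Sat ✓
Apr: 30 days, starts Sun → 5 of Sun, Mon
May: 31 days, starts Tue → 5 of Tue, Wed, Thu
Jun: 30 days, starts Fri → 5 of Fri, Sat ✓
Jul: 31 days, starts Sun → 5 of Sun, Mon, Tue
Aug: 31 days, starts Wed → 5 of Wed, Thu, Fri
Sep: 30 days, starts Sat → 5 of Sat, Sun ✓
Oct: 31 days, starts Mon → 5 of Mon, Tue, Wed
Nov: 30 days, starts Thu → 5 of Thu, Fri
Dec: 31 days, starts Sat → 5 of Sat, Sun, Mon ✓
Months with five Saturdays: Mar, Jun, Sep, Dec.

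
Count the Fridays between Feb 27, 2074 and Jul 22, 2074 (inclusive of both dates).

Feb 27, 2074 is a Tuesday.
The range spans 146 days (inclusive of both endpoints).
146 = 7 × 20 + 6, so there are 20 full weeks plus 6 extra days.
Each full week contributes one Friday: 20 so far.
The 6 extra days are Tuesday, Wednesday, Thursday, Friday, Saturday, Sunday — 1 of them qualifies.
Total: 20 + 1 = 21.

21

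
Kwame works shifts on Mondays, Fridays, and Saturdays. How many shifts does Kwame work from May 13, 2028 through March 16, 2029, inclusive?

132

May 13, 2028 is a Saturday.
From May 13, 2028 to March 16, 2029 is 308 days inclusive.
308 = 7 × 44, so the span is exactly 44 full weeks.
Each full week contributes 3 days from the set (Mon, Fri, Sat): 44 × 3 = 132.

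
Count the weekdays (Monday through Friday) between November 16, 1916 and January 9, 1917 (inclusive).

39

November 16, 1916 is a Thursday.
That's 55 days from start to end, counting both.
55 = 7 × 7 + 6, so there are 7 full weeks plus 6 extra days.
Each full week contributes 5 weekdays (Mon–Fri): 7 × 5 = 35.
The 6 extra days are Thu, Fri, Sat, Sun, Mon, Tue — 4 of them qualify.
Total: 35 + 4 = 39.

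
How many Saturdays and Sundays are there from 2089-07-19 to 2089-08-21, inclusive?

10

2089-07-19 is a Tuesday.
That's 34 days from start to end, counting both.
34 = 7 × 4 + 6, so there are 4 full weeks plus 6 extra days.
Each full week contributes 2 weekend days (Sat, Sun): 4 × 2 = 8.
The 6 extra days are Tue, Wed, Thu, Fri, Sat, Sun — 2 of them qualify.
Total: 8 + 2 = 10.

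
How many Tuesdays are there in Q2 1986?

1986-04-01 is a Tuesday.
The range spans 91 days (inclusive of both endpoints).
91 = 7 × 13, so the span is exactly 13 full weeks.
Each full week contributes one Tuesday: 13 so far.

13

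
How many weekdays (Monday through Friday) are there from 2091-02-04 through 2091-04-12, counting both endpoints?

2091-02-04 is a Sunday.
From 2091-02-04 to 2091-04-12 is 68 days inclusive.
68 = 7 × 9 + 5, so there are 9 full weeks plus 5 extra days.
Each full week contributes 5 weekdays (Mon–Fri): 9 × 5 = 45.
The 5 extra days are Sunday, Monday, Tuesday, Wednesday, Thursday — 4 of them qualify.
Total: 45 + 4 = 49.

49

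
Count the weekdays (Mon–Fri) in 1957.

261

1957-01-01 is a Tuesday.
The range spans 365 days (inclusive of both endpoints).
365 = 7 × 52 + 1, so there are 52 full weeks plus 1 extra day.
Each full week contributes 5 weekdays (Mon–Fri): 52 × 5 = 260.
The 1 extra day is Tuesday — 1 of them qualifies.
Total: 260 + 1 = 261.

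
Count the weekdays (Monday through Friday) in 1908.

January 1, 1908 is a Wednesday.
That's 366 days from start to end, counting both.
366 = 7 × 52 + 2, so there are 52 full weeks plus 2 extra days.
Each full week contributes 5 weekdays (Mon–Fri): 52 × 5 = 260.
The 2 extra days are Wed, Thu — 2 of them qualify.
Total: 260 + 2 = 262.

262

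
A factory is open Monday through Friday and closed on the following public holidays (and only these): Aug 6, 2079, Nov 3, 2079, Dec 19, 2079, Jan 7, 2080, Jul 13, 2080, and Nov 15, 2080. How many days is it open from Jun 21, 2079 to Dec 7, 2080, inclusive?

Jun 21, 2079 is a Wednesday.
The range spans 536 days (inclusive of both endpoints).
536 = 7 × 76 + 4, so there are 76 full weeks plus 4 extra days.
Each full week contributes 5 weekdays (Mon–Fri): 76 × 5 = 380.
The 4 extra days are Wednesday, Thursday, Friday, Saturday — 3 of them qualify.
Total: 380 + 3 = 383.
Holidays: Aug 6, 2079 (Sun); Nov 3, 2079 (Fri); Dec 19, 2079 (Tue); Jan 7, 2080 (Sun); Jul 13, 2080 (Sat); Nov 15, 2080 (Fri).
3 of the 6 holidays fall on weekdays; the rest are weekends and were already excluded.
Business days: 383 − 3 = 380.

380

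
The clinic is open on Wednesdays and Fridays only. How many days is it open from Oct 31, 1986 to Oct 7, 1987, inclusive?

Oct 31, 1986 is a Friday.
From Oct 31, 1986 to Oct 7, 1987 is 342 days inclusive.
342 = 7 × 48 + 6, so there are 48 full weeks plus 6 extra days.
Each full week contributes 2 days from the set (Wed, Fri): 48 × 2 = 96.
The 6 extra days are Friday, Saturday, Sunday, Monday, Tuesday, Wednesday — 2 of them qualify.
Total: 96 + 2 = 98.

98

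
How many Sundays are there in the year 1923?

52

January 1, 1923 is a Monday.
The range spans 365 days (inclusive of both endpoints).
365 = 7 × 52 + 1, so there are 52 full weeks plus 1 extra day.
Each full week contributes one Sunday: 52 so far.
The 1 extra day is Mon — none qualify.
Total: 52 + 0 = 52.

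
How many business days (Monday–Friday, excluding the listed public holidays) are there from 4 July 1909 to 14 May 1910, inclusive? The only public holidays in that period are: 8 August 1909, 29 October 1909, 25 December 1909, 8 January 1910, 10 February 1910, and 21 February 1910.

4 July 1909 is a Sunday.
From 4 July 1909 to 14 May 1910 is 315 days inclusive.
315 = 7 × 45, so the span is exactly 45 full weeks.
Each full week contributes 5 weekdays (Mon–Fri): 45 × 5 = 225.
Holidays: 8 August 1909 (Sun); 29 October 1909 (Fri); 25 December 1909 (Sat); 8 January 1910 (Sat); 10 February 1910 (Thu); 21 February 1910 (Mon).
3 of the 6 holidays fall on weekdays; the rest are weekends and were already excluded.
Business days: 225 − 3 = 222.

222 business days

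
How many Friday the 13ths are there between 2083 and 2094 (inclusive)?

19

Friday-the-13ths by year:
2083: Aug
2084: Oct
2085: Apr, Jul
2086: Sep, Dec
2087: Jun
2088: Feb, Aug
2089: May
2090: Jan, Oct
2091: Apr, Jul
2092: Jun
2093: Feb, Mar, Nov
2094: Aug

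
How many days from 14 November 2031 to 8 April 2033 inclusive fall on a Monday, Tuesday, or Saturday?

219

14 November 2031 is a Friday.
From 14 November 2031 to 8 April 2033 is 512 days inclusive.
512 = 7 × 73 + 1, so there are 73 full weeks plus 1 extra day.
Each full week contributes 3 days from the set (Mon, Tue, Sat): 73 × 3 = 219.
The 1 extra day is Fri — none qualify.
Total: 219 + 0 = 219.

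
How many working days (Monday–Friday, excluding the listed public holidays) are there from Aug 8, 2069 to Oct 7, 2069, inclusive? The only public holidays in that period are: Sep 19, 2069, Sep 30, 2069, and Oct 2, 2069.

Aug 8, 2069 is a Thursday.
The range spans 61 days (inclusive of both endpoints).
61 = 7 × 8 + 5, so there are 8 full weeks plus 5 extra days.
Each full week contributes 5 weekdays (Mon–Fri): 8 × 5 = 40.
The 5 extra days are Thu, Fri, Sat, Sun, Mon — 3 of them qualify.
Total: 40 + 3 = 43.
Holidays: Sep 19, 2069 (Thu); Sep 30, 2069 (Mon); Oct 2, 2069 (Wed).
All 3 holidays fall on weekdays, so subtract 3.
Business days: 43 − 3 = 40.

40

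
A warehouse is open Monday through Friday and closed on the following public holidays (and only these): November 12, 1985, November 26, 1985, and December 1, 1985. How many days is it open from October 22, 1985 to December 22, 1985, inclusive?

42 business days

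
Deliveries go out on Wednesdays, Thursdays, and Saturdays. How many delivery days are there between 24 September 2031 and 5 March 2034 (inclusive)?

24 September 2031 is a Wednesday.
The range spans 894 days (inclusive of both endpoints).
894 = 7 × 127 + 5, so there are 127 full weeks plus 5 extra days.
Each full week contributes 3 days from the set (Wed, Thu, Sat): 127 × 3 = 381.
The 5 extra days are Wed, Thu, Fri, Sat, Sun — 3 of them qualify.
Total: 381 + 3 = 384.

384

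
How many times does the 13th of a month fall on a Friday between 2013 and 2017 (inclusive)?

Friday-the-13ths by year:
2013: Sep, Dec
2014: Jun
2015: Feb, Mar, Nov
2016: May
2017: Jan, Oct

9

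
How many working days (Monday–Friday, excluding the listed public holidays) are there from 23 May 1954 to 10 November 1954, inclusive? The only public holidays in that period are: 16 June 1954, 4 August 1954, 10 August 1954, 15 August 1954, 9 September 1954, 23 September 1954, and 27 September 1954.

23 May 1954 is a Sunday.
The range spans 172 days (inclusive of both endpoints).
172 = 7 × 24 + 4, so there are 24 full weeks plus 4 extra days.
Each full week contributes 5 weekdays (Mon–Fri): 24 × 5 = 120.
The 4 extra days are Sun, Mon, Tue, Wed — 3 of them qualify.
Total: 120 + 3 = 123.
Holidays: 16 June 1954 (Wed); 4 August 1954 (Wed); 10 August 1954 (Tue); 15 August 1954 (Sun); 9 September 1954 (Thu); 23 September 1954 (Thu); 27 September 1954 (Mon).
6 of the 7 holidays fall on weekdays; the rest are weekends and were already excluded.
Business days: 123 − 6 = 117.

117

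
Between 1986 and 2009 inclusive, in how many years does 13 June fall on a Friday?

4

Day of week of June 13 in each year:
1986: Fri ✓, 1987: Sat, 1988: Mon, 1989: Tue, 1990: Wed, 1991: Thu, 1992: Sat, 1993: Sun, 1994: Mon, 1995: Tue, 1996: Thu, 1997: Fri ✓, 1998: Sat, 1999: Sun, 2000: Tue, 2001: Wed, 2002: Thu, 2003: Fri ✓, 2004: Sun, 2005: Mon, 2006: Tue, 2007: Wed, 2008: Fri ✓, 2009: Sat
Fridays: 1986, 1997, 2003, 2008.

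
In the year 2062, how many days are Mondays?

52

1 January 2062 is a Sunday.
From 1 January 2062 to 31 December 2062 is 365 days inclusive.
365 = 7 × 52 + 1, so there are 52 full weeks plus 1 extra day.
Each full week contributes one Monday: 52 so far.
The 1 extra day is Sunday — none qualify.
Total: 52 + 0 = 52.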